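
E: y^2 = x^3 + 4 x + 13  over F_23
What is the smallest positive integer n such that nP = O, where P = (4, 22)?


Compute successive multiples of P until we hit O:
  1P = (4, 22)
  2P = (1, 15)
  3P = (3, 11)
  4P = (22, 10)
  5P = (0, 6)
  6P = (12, 15)
  7P = (11, 10)
  8P = (10, 8)
  ... (continuing to 30P)
  30P = O

ord(P) = 30


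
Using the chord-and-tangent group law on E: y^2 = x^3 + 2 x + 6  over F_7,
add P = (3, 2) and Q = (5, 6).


P != Q, so use the chord formula.
s = (y2 - y1) / (x2 - x1) = (4) / (2) mod 7 = 2
x3 = s^2 - x1 - x2 mod 7 = 2^2 - 3 - 5 = 3
y3 = s (x1 - x3) - y1 mod 7 = 2 * (3 - 3) - 2 = 5

P + Q = (3, 5)


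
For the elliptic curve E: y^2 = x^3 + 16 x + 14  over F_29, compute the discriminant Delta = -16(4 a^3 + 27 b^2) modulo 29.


4 a^3 + 27 b^2 = 4*16^3 + 27*14^2 = 16384 + 5292 = 21676
Delta = -16 * (21676) = -346816
Delta mod 29 = 24

Delta = 24 (mod 29)


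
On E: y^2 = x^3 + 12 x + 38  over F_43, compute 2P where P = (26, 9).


Doubling: s = (3 x1^2 + a) / (2 y1)
s = (3*26^2 + 12) / (2*9) mod 43 = 13
x3 = s^2 - 2 x1 mod 43 = 13^2 - 2*26 = 31
y3 = s (x1 - x3) - y1 mod 43 = 13 * (26 - 31) - 9 = 12

2P = (31, 12)


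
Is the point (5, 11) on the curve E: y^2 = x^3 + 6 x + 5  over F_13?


Check whether y^2 = x^3 + 6 x + 5 (mod 13) for (x, y) = (5, 11).
LHS: y^2 = 11^2 mod 13 = 4
RHS: x^3 + 6 x + 5 = 5^3 + 6*5 + 5 mod 13 = 4
LHS = RHS

Yes, on the curve


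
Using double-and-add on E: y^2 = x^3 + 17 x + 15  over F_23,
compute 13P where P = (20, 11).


k = 13 = 1101_2 (binary, LSB first: 1011)
Double-and-add from P = (20, 11):
  bit 0 = 1: acc = O + (20, 11) = (20, 11)
  bit 1 = 0: acc unchanged = (20, 11)
  bit 2 = 1: acc = (20, 11) + (4, 20) = (3, 1)
  bit 3 = 1: acc = (3, 1) + (18, 9) = (3, 22)

13P = (3, 22)


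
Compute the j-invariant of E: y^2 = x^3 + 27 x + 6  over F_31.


Delta = -16(4 a^3 + 27 b^2) mod 31 = 14
-1728 * (4 a)^3 = -1728 * (4*27)^3 mod 31 = 30
j = 30 * 14^(-1) mod 31 = 11

j = 11 (mod 31)


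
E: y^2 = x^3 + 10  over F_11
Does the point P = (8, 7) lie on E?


Check whether y^2 = x^3 + 0 x + 10 (mod 11) for (x, y) = (8, 7).
LHS: y^2 = 7^2 mod 11 = 5
RHS: x^3 + 0 x + 10 = 8^3 + 0*8 + 10 mod 11 = 5
LHS = RHS

Yes, on the curve


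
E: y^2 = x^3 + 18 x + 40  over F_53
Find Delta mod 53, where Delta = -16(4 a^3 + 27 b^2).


4 a^3 + 27 b^2 = 4*18^3 + 27*40^2 = 23328 + 43200 = 66528
Delta = -16 * (66528) = -1064448
Delta mod 53 = 4

Delta = 4 (mod 53)


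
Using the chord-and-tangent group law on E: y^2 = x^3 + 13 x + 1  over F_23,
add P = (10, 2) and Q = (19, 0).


P != Q, so use the chord formula.
s = (y2 - y1) / (x2 - x1) = (21) / (9) mod 23 = 10
x3 = s^2 - x1 - x2 mod 23 = 10^2 - 10 - 19 = 2
y3 = s (x1 - x3) - y1 mod 23 = 10 * (10 - 2) - 2 = 9

P + Q = (2, 9)


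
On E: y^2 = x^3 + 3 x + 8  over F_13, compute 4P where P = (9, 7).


k = 4 = 100_2 (binary, LSB first: 001)
Double-and-add from P = (9, 7):
  bit 0 = 0: acc unchanged = O
  bit 1 = 0: acc unchanged = O
  bit 2 = 1: acc = O + (9, 7) = (9, 7)

4P = (9, 7)


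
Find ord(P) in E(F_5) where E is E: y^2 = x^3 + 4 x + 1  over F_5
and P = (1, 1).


Compute successive multiples of P until we hit O:
  1P = (1, 1)
  2P = (4, 1)
  3P = (0, 4)
  4P = (3, 0)
  5P = (0, 1)
  6P = (4, 4)
  7P = (1, 4)
  8P = O

ord(P) = 8


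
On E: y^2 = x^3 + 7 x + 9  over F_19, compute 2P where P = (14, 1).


Doubling: s = (3 x1^2 + a) / (2 y1)
s = (3*14^2 + 7) / (2*1) mod 19 = 3
x3 = s^2 - 2 x1 mod 19 = 3^2 - 2*14 = 0
y3 = s (x1 - x3) - y1 mod 19 = 3 * (14 - 0) - 1 = 3

2P = (0, 3)


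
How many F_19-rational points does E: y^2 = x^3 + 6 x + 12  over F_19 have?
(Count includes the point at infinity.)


For each x in F_19, count y with y^2 = x^3 + 6 x + 12 mod 19:
  x = 1: RHS = 0, y in [0]  -> 1 point(s)
  x = 3: RHS = 0, y in [0]  -> 1 point(s)
  x = 4: RHS = 5, y in [9, 10]  -> 2 point(s)
  x = 6: RHS = 17, y in [6, 13]  -> 2 point(s)
  x = 7: RHS = 17, y in [6, 13]  -> 2 point(s)
  x = 9: RHS = 16, y in [4, 15]  -> 2 point(s)
  x = 12: RHS = 7, y in [8, 11]  -> 2 point(s)
  x = 13: RHS = 7, y in [8, 11]  -> 2 point(s)
  x = 14: RHS = 9, y in [3, 16]  -> 2 point(s)
  x = 15: RHS = 0, y in [0]  -> 1 point(s)
  x = 16: RHS = 5, y in [9, 10]  -> 2 point(s)
  x = 17: RHS = 11, y in [7, 12]  -> 2 point(s)
  x = 18: RHS = 5, y in [9, 10]  -> 2 point(s)
Affine points: 23. Add the point at infinity: total = 24.

#E(F_19) = 24


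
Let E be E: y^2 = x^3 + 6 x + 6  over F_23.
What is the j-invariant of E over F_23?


Delta = -16(4 a^3 + 27 b^2) mod 23 = 18
-1728 * (4 a)^3 = -1728 * (4*6)^3 mod 23 = 20
j = 20 * 18^(-1) mod 23 = 19

j = 19 (mod 23)


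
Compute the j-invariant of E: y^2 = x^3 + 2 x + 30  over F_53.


Delta = -16(4 a^3 + 27 b^2) mod 53 = 26
-1728 * (4 a)^3 = -1728 * (4*2)^3 mod 53 = 46
j = 46 * 26^(-1) mod 53 = 14

j = 14 (mod 53)


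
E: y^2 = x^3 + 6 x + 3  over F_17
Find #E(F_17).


For each x in F_17, count y with y^2 = x^3 + 6 x + 3 mod 17:
  x = 6: RHS = 0, y in [0]  -> 1 point(s)
  x = 8: RHS = 2, y in [6, 11]  -> 2 point(s)
  x = 9: RHS = 4, y in [2, 15]  -> 2 point(s)
  x = 10: RHS = 9, y in [3, 14]  -> 2 point(s)
  x = 12: RHS = 1, y in [1, 16]  -> 2 point(s)
  x = 13: RHS = 0, y in [0]  -> 1 point(s)
  x = 14: RHS = 9, y in [3, 14]  -> 2 point(s)
  x = 15: RHS = 0, y in [0]  -> 1 point(s)
  x = 16: RHS = 13, y in [8, 9]  -> 2 point(s)
Affine points: 15. Add the point at infinity: total = 16.

#E(F_17) = 16


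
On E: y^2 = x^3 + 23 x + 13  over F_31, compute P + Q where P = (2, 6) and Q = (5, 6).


P != Q, so use the chord formula.
s = (y2 - y1) / (x2 - x1) = (0) / (3) mod 31 = 0
x3 = s^2 - x1 - x2 mod 31 = 0^2 - 2 - 5 = 24
y3 = s (x1 - x3) - y1 mod 31 = 0 * (2 - 24) - 6 = 25

P + Q = (24, 25)


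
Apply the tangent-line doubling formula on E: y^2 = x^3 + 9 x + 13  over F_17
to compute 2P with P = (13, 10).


Doubling: s = (3 x1^2 + a) / (2 y1)
s = (3*13^2 + 9) / (2*10) mod 17 = 2
x3 = s^2 - 2 x1 mod 17 = 2^2 - 2*13 = 12
y3 = s (x1 - x3) - y1 mod 17 = 2 * (13 - 12) - 10 = 9

2P = (12, 9)


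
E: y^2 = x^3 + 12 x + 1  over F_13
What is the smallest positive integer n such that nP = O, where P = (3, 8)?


Compute successive multiples of P until we hit O:
  1P = (3, 8)
  2P = (7, 5)
  3P = (6, 4)
  4P = (0, 1)
  5P = (1, 1)
  6P = (5, 11)
  7P = (4, 10)
  8P = (10, 4)
  ... (continuing to 19P)
  19P = O

ord(P) = 19


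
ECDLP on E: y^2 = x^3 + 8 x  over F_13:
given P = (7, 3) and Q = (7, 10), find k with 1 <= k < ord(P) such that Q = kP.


Enumerate multiples of P until we hit Q = (7, 10):
  1P = (7, 3)
  2P = (3, 5)
  3P = (0, 0)
  4P = (3, 8)
  5P = (7, 10)
Match found at i = 5.

k = 5


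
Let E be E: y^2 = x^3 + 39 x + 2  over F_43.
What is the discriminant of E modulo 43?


4 a^3 + 27 b^2 = 4*39^3 + 27*2^2 = 237276 + 108 = 237384
Delta = -16 * (237384) = -3798144
Delta mod 43 = 3

Delta = 3 (mod 43)


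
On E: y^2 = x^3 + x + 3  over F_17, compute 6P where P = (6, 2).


k = 6 = 110_2 (binary, LSB first: 011)
Double-and-add from P = (6, 2):
  bit 0 = 0: acc unchanged = O
  bit 1 = 1: acc = O + (7, 9) = (7, 9)
  bit 2 = 1: acc = (7, 9) + (11, 11) = (12, 14)

6P = (12, 14)


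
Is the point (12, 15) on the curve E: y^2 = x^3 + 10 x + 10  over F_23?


Check whether y^2 = x^3 + 10 x + 10 (mod 23) for (x, y) = (12, 15).
LHS: y^2 = 15^2 mod 23 = 18
RHS: x^3 + 10 x + 10 = 12^3 + 10*12 + 10 mod 23 = 18
LHS = RHS

Yes, on the curve


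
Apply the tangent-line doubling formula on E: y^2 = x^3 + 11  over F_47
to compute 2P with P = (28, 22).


Doubling: s = (3 x1^2 + a) / (2 y1)
s = (3*28^2 + 0) / (2*22) mod 47 = 15
x3 = s^2 - 2 x1 mod 47 = 15^2 - 2*28 = 28
y3 = s (x1 - x3) - y1 mod 47 = 15 * (28 - 28) - 22 = 25

2P = (28, 25)


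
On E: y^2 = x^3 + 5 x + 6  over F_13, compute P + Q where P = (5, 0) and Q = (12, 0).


P != Q, so use the chord formula.
s = (y2 - y1) / (x2 - x1) = (0) / (7) mod 13 = 0
x3 = s^2 - x1 - x2 mod 13 = 0^2 - 5 - 12 = 9
y3 = s (x1 - x3) - y1 mod 13 = 0 * (5 - 9) - 0 = 0

P + Q = (9, 0)


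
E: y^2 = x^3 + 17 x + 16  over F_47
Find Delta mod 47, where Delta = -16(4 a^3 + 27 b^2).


4 a^3 + 27 b^2 = 4*17^3 + 27*16^2 = 19652 + 6912 = 26564
Delta = -16 * (26564) = -425024
Delta mod 47 = 44

Delta = 44 (mod 47)


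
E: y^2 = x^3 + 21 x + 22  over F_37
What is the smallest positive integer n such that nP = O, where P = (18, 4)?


Compute successive multiples of P until we hit O:
  1P = (18, 4)
  2P = (27, 12)
  3P = (17, 1)
  4P = (11, 17)
  5P = (19, 19)
  6P = (3, 36)
  7P = (12, 35)
  8P = (8, 6)
  ... (continuing to 34P)
  34P = O

ord(P) = 34


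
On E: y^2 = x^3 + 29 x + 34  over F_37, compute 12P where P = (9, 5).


k = 12 = 1100_2 (binary, LSB first: 0011)
Double-and-add from P = (9, 5):
  bit 0 = 0: acc unchanged = O
  bit 1 = 0: acc unchanged = O
  bit 2 = 1: acc = O + (19, 28) = (19, 28)
  bit 3 = 1: acc = (19, 28) + (15, 25) = (29, 20)

12P = (29, 20)


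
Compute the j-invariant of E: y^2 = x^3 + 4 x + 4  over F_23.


Delta = -16(4 a^3 + 27 b^2) mod 23 = 9
-1728 * (4 a)^3 = -1728 * (4*4)^3 mod 23 = 17
j = 17 * 9^(-1) mod 23 = 7

j = 7 (mod 23)


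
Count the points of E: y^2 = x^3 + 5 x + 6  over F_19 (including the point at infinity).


For each x in F_19, count y with y^2 = x^3 + 5 x + 6 mod 19:
  x = 0: RHS = 6, y in [5, 14]  -> 2 point(s)
  x = 2: RHS = 5, y in [9, 10]  -> 2 point(s)
  x = 5: RHS = 4, y in [2, 17]  -> 2 point(s)
  x = 6: RHS = 5, y in [9, 10]  -> 2 point(s)
  x = 7: RHS = 4, y in [2, 17]  -> 2 point(s)
  x = 8: RHS = 7, y in [8, 11]  -> 2 point(s)
  x = 9: RHS = 1, y in [1, 18]  -> 2 point(s)
  x = 10: RHS = 11, y in [7, 12]  -> 2 point(s)
  x = 11: RHS = 5, y in [9, 10]  -> 2 point(s)
  x = 13: RHS = 7, y in [8, 11]  -> 2 point(s)
  x = 15: RHS = 17, y in [6, 13]  -> 2 point(s)
  x = 17: RHS = 7, y in [8, 11]  -> 2 point(s)
  x = 18: RHS = 0, y in [0]  -> 1 point(s)
Affine points: 25. Add the point at infinity: total = 26.

#E(F_19) = 26


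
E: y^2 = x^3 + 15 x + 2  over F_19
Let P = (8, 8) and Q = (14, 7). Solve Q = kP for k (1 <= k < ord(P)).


Enumerate multiples of P until we hit Q = (14, 7):
  1P = (8, 8)
  2P = (14, 7)
Match found at i = 2.

k = 2


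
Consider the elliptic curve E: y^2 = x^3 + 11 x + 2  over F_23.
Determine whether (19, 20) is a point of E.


Check whether y^2 = x^3 + 11 x + 2 (mod 23) for (x, y) = (19, 20).
LHS: y^2 = 20^2 mod 23 = 9
RHS: x^3 + 11 x + 2 = 19^3 + 11*19 + 2 mod 23 = 9
LHS = RHS

Yes, on the curve


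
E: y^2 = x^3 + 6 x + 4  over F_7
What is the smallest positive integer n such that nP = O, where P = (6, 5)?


Compute successive multiples of P until we hit O:
  1P = (6, 5)
  2P = (4, 1)
  3P = (1, 5)
  4P = (0, 2)
  5P = (3, 0)
  6P = (0, 5)
  7P = (1, 2)
  8P = (4, 6)
  ... (continuing to 10P)
  10P = O

ord(P) = 10


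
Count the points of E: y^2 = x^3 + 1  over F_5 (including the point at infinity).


For each x in F_5, count y with y^2 = x^3 + 0 x + 1 mod 5:
  x = 0: RHS = 1, y in [1, 4]  -> 2 point(s)
  x = 2: RHS = 4, y in [2, 3]  -> 2 point(s)
  x = 4: RHS = 0, y in [0]  -> 1 point(s)
Affine points: 5. Add the point at infinity: total = 6.

#E(F_5) = 6


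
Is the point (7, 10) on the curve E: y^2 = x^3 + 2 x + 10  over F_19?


Check whether y^2 = x^3 + 2 x + 10 (mod 19) for (x, y) = (7, 10).
LHS: y^2 = 10^2 mod 19 = 5
RHS: x^3 + 2 x + 10 = 7^3 + 2*7 + 10 mod 19 = 6
LHS != RHS

No, not on the curve


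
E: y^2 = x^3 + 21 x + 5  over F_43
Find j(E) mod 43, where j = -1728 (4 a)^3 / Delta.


Delta = -16(4 a^3 + 27 b^2) mod 43 = 1
-1728 * (4 a)^3 = -1728 * (4*21)^3 mod 43 = 21
j = 21 * 1^(-1) mod 43 = 21

j = 21 (mod 43)


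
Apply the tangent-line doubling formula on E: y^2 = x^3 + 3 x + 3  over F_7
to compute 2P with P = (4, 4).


Doubling: s = (3 x1^2 + a) / (2 y1)
s = (3*4^2 + 3) / (2*4) mod 7 = 2
x3 = s^2 - 2 x1 mod 7 = 2^2 - 2*4 = 3
y3 = s (x1 - x3) - y1 mod 7 = 2 * (4 - 3) - 4 = 5

2P = (3, 5)


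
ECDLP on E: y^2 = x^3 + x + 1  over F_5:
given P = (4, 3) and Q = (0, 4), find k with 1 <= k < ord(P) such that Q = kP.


Enumerate multiples of P until we hit Q = (0, 4):
  1P = (4, 3)
  2P = (3, 1)
  3P = (2, 1)
  4P = (0, 1)
  5P = (0, 4)
Match found at i = 5.

k = 5


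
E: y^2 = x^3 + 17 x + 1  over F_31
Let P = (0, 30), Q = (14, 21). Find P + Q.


P != Q, so use the chord formula.
s = (y2 - y1) / (x2 - x1) = (22) / (14) mod 31 = 6
x3 = s^2 - x1 - x2 mod 31 = 6^2 - 0 - 14 = 22
y3 = s (x1 - x3) - y1 mod 31 = 6 * (0 - 22) - 30 = 24

P + Q = (22, 24)


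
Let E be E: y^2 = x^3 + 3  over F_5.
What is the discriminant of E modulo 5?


4 a^3 + 27 b^2 = 4*0^3 + 27*3^2 = 0 + 243 = 243
Delta = -16 * (243) = -3888
Delta mod 5 = 2

Delta = 2 (mod 5)


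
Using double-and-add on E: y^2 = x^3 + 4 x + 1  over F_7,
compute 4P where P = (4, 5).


k = 4 = 100_2 (binary, LSB first: 001)
Double-and-add from P = (4, 5):
  bit 0 = 0: acc unchanged = O
  bit 1 = 0: acc unchanged = O
  bit 2 = 1: acc = O + (4, 2) = (4, 2)

4P = (4, 2)


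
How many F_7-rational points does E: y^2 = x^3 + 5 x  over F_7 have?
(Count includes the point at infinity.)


For each x in F_7, count y with y^2 = x^3 + 5 x + 0 mod 7:
  x = 0: RHS = 0, y in [0]  -> 1 point(s)
  x = 2: RHS = 4, y in [2, 5]  -> 2 point(s)
  x = 3: RHS = 0, y in [0]  -> 1 point(s)
  x = 4: RHS = 0, y in [0]  -> 1 point(s)
  x = 6: RHS = 1, y in [1, 6]  -> 2 point(s)
Affine points: 7. Add the point at infinity: total = 8.

#E(F_7) = 8


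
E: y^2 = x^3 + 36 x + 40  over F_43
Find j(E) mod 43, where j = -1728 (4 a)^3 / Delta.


Delta = -16(4 a^3 + 27 b^2) mod 43 = 4
-1728 * (4 a)^3 = -1728 * (4*36)^3 mod 43 = 4
j = 4 * 4^(-1) mod 43 = 1

j = 1 (mod 43)


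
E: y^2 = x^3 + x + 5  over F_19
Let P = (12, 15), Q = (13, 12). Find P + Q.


P != Q, so use the chord formula.
s = (y2 - y1) / (x2 - x1) = (16) / (1) mod 19 = 16
x3 = s^2 - x1 - x2 mod 19 = 16^2 - 12 - 13 = 3
y3 = s (x1 - x3) - y1 mod 19 = 16 * (12 - 3) - 15 = 15

P + Q = (3, 15)


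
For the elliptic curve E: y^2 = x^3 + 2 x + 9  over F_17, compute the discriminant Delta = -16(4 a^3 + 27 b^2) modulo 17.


4 a^3 + 27 b^2 = 4*2^3 + 27*9^2 = 32 + 2187 = 2219
Delta = -16 * (2219) = -35504
Delta mod 17 = 9

Delta = 9 (mod 17)


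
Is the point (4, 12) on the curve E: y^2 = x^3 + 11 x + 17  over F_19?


Check whether y^2 = x^3 + 11 x + 17 (mod 19) for (x, y) = (4, 12).
LHS: y^2 = 12^2 mod 19 = 11
RHS: x^3 + 11 x + 17 = 4^3 + 11*4 + 17 mod 19 = 11
LHS = RHS

Yes, on the curve


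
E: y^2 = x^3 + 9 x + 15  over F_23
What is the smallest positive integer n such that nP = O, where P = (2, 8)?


Compute successive multiples of P until we hit O:
  1P = (2, 8)
  2P = (5, 1)
  3P = (1, 5)
  4P = (6, 3)
  5P = (18, 12)
  6P = (16, 0)
  7P = (18, 11)
  8P = (6, 20)
  ... (continuing to 12P)
  12P = O

ord(P) = 12


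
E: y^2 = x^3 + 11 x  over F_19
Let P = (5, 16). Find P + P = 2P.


Doubling: s = (3 x1^2 + a) / (2 y1)
s = (3*5^2 + 11) / (2*16) mod 19 = 11
x3 = s^2 - 2 x1 mod 19 = 11^2 - 2*5 = 16
y3 = s (x1 - x3) - y1 mod 19 = 11 * (5 - 16) - 16 = 15

2P = (16, 15)


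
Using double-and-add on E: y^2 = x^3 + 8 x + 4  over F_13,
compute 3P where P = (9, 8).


k = 3 = 11_2 (binary, LSB first: 11)
Double-and-add from P = (9, 8):
  bit 0 = 1: acc = O + (9, 8) = (9, 8)
  bit 1 = 1: acc = (9, 8) + (4, 3) = (1, 0)

3P = (1, 0)


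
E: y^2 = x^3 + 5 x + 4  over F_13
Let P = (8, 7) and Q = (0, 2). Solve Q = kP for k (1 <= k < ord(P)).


Enumerate multiples of P until we hit Q = (0, 2):
  1P = (8, 7)
  2P = (1, 7)
  3P = (4, 6)
  4P = (10, 12)
  5P = (11, 5)
  6P = (6, 9)
  7P = (0, 11)
  8P = (2, 3)
  9P = (2, 10)
  10P = (0, 2)
Match found at i = 10.

k = 10


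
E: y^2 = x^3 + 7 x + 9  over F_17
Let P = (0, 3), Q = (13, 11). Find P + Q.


P != Q, so use the chord formula.
s = (y2 - y1) / (x2 - x1) = (8) / (13) mod 17 = 15
x3 = s^2 - x1 - x2 mod 17 = 15^2 - 0 - 13 = 8
y3 = s (x1 - x3) - y1 mod 17 = 15 * (0 - 8) - 3 = 13

P + Q = (8, 13)


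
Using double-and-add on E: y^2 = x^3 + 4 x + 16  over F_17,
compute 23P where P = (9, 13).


k = 23 = 10111_2 (binary, LSB first: 11101)
Double-and-add from P = (9, 13):
  bit 0 = 1: acc = O + (9, 13) = (9, 13)
  bit 1 = 1: acc = (9, 13) + (0, 13) = (8, 4)
  bit 2 = 1: acc = (8, 4) + (13, 2) = (5, 5)
  bit 3 = 0: acc unchanged = (5, 5)
  bit 4 = 1: acc = (5, 5) + (7, 9) = (9, 4)

23P = (9, 4)


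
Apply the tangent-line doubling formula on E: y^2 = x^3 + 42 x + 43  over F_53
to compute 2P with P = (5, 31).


Doubling: s = (3 x1^2 + a) / (2 y1)
s = (3*5^2 + 42) / (2*31) mod 53 = 13
x3 = s^2 - 2 x1 mod 53 = 13^2 - 2*5 = 0
y3 = s (x1 - x3) - y1 mod 53 = 13 * (5 - 0) - 31 = 34

2P = (0, 34)


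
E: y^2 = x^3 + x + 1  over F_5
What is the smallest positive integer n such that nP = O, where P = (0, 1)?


Compute successive multiples of P until we hit O:
  1P = (0, 1)
  2P = (4, 2)
  3P = (2, 1)
  4P = (3, 4)
  5P = (3, 1)
  6P = (2, 4)
  7P = (4, 3)
  8P = (0, 4)
  ... (continuing to 9P)
  9P = O

ord(P) = 9


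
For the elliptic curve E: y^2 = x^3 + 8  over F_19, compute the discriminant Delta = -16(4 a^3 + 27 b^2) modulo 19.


4 a^3 + 27 b^2 = 4*0^3 + 27*8^2 = 0 + 1728 = 1728
Delta = -16 * (1728) = -27648
Delta mod 19 = 16

Delta = 16 (mod 19)


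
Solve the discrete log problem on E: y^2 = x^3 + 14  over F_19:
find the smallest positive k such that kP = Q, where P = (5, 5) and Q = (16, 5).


Enumerate multiples of P until we hit Q = (16, 5):
  1P = (5, 5)
  2P = (13, 11)
  3P = (17, 5)
  4P = (16, 14)
  5P = (15, 11)
  6P = (10, 11)
  7P = (10, 8)
  8P = (15, 8)
  9P = (16, 5)
Match found at i = 9.

k = 9


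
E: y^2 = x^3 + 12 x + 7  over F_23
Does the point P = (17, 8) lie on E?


Check whether y^2 = x^3 + 12 x + 7 (mod 23) for (x, y) = (17, 8).
LHS: y^2 = 8^2 mod 23 = 18
RHS: x^3 + 12 x + 7 = 17^3 + 12*17 + 7 mod 23 = 18
LHS = RHS

Yes, on the curve


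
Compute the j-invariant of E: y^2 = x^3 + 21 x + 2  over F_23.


Delta = -16(4 a^3 + 27 b^2) mod 23 = 3
-1728 * (4 a)^3 = -1728 * (4*21)^3 mod 23 = 18
j = 18 * 3^(-1) mod 23 = 6

j = 6 (mod 23)


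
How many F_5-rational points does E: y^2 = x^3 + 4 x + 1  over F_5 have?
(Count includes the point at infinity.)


For each x in F_5, count y with y^2 = x^3 + 4 x + 1 mod 5:
  x = 0: RHS = 1, y in [1, 4]  -> 2 point(s)
  x = 1: RHS = 1, y in [1, 4]  -> 2 point(s)
  x = 3: RHS = 0, y in [0]  -> 1 point(s)
  x = 4: RHS = 1, y in [1, 4]  -> 2 point(s)
Affine points: 7. Add the point at infinity: total = 8.

#E(F_5) = 8


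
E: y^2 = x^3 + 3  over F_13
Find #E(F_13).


For each x in F_13, count y with y^2 = x^3 + 0 x + 3 mod 13:
  x = 0: RHS = 3, y in [4, 9]  -> 2 point(s)
  x = 1: RHS = 4, y in [2, 11]  -> 2 point(s)
  x = 3: RHS = 4, y in [2, 11]  -> 2 point(s)
  x = 9: RHS = 4, y in [2, 11]  -> 2 point(s)
Affine points: 8. Add the point at infinity: total = 9.

#E(F_13) = 9


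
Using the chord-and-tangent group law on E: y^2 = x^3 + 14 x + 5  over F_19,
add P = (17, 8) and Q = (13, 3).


P != Q, so use the chord formula.
s = (y2 - y1) / (x2 - x1) = (14) / (15) mod 19 = 6
x3 = s^2 - x1 - x2 mod 19 = 6^2 - 17 - 13 = 6
y3 = s (x1 - x3) - y1 mod 19 = 6 * (17 - 6) - 8 = 1

P + Q = (6, 1)


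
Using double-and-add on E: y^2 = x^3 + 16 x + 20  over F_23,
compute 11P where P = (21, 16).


k = 11 = 1011_2 (binary, LSB first: 1101)
Double-and-add from P = (21, 16):
  bit 0 = 1: acc = O + (21, 16) = (21, 16)
  bit 1 = 1: acc = (21, 16) + (8, 4) = (12, 10)
  bit 2 = 0: acc unchanged = (12, 10)
  bit 3 = 1: acc = (12, 10) + (3, 7) = (3, 16)

11P = (3, 16)


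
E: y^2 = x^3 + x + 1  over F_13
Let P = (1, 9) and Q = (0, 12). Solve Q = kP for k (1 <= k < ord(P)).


Enumerate multiples of P until we hit Q = (0, 12):
  1P = (1, 9)
  2P = (8, 1)
  3P = (0, 1)
  4P = (11, 2)
  5P = (5, 12)
  6P = (10, 7)
  7P = (12, 5)
  8P = (4, 11)
  9P = (7, 0)
  10P = (4, 2)
  11P = (12, 8)
  12P = (10, 6)
  13P = (5, 1)
  14P = (11, 11)
  15P = (0, 12)
Match found at i = 15.

k = 15


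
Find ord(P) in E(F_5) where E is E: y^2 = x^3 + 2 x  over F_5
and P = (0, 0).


Compute successive multiples of P until we hit O:
  1P = (0, 0)
  2P = O

ord(P) = 2


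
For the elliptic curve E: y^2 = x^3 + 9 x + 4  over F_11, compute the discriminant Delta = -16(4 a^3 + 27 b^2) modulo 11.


4 a^3 + 27 b^2 = 4*9^3 + 27*4^2 = 2916 + 432 = 3348
Delta = -16 * (3348) = -53568
Delta mod 11 = 2

Delta = 2 (mod 11)


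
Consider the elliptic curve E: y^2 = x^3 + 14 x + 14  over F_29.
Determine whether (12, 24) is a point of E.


Check whether y^2 = x^3 + 14 x + 14 (mod 29) for (x, y) = (12, 24).
LHS: y^2 = 24^2 mod 29 = 25
RHS: x^3 + 14 x + 14 = 12^3 + 14*12 + 14 mod 29 = 25
LHS = RHS

Yes, on the curve


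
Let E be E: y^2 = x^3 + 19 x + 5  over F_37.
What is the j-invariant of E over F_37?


Delta = -16(4 a^3 + 27 b^2) mod 37 = 33
-1728 * (4 a)^3 = -1728 * (4*19)^3 mod 37 = 14
j = 14 * 33^(-1) mod 37 = 15

j = 15 (mod 37)


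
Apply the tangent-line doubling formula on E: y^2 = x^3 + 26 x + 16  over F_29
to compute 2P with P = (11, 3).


Doubling: s = (3 x1^2 + a) / (2 y1)
s = (3*11^2 + 26) / (2*3) mod 29 = 2
x3 = s^2 - 2 x1 mod 29 = 2^2 - 2*11 = 11
y3 = s (x1 - x3) - y1 mod 29 = 2 * (11 - 11) - 3 = 26

2P = (11, 26)


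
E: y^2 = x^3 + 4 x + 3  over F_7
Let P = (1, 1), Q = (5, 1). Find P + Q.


P != Q, so use the chord formula.
s = (y2 - y1) / (x2 - x1) = (0) / (4) mod 7 = 0
x3 = s^2 - x1 - x2 mod 7 = 0^2 - 1 - 5 = 1
y3 = s (x1 - x3) - y1 mod 7 = 0 * (1 - 1) - 1 = 6

P + Q = (1, 6)


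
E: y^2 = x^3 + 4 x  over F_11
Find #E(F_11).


For each x in F_11, count y with y^2 = x^3 + 4 x + 0 mod 11:
  x = 0: RHS = 0, y in [0]  -> 1 point(s)
  x = 1: RHS = 5, y in [4, 7]  -> 2 point(s)
  x = 2: RHS = 5, y in [4, 7]  -> 2 point(s)
  x = 4: RHS = 3, y in [5, 6]  -> 2 point(s)
  x = 6: RHS = 9, y in [3, 8]  -> 2 point(s)
  x = 8: RHS = 5, y in [4, 7]  -> 2 point(s)
Affine points: 11. Add the point at infinity: total = 12.

#E(F_11) = 12


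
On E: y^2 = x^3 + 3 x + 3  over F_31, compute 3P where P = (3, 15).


k = 3 = 11_2 (binary, LSB first: 11)
Double-and-add from P = (3, 15):
  bit 0 = 1: acc = O + (3, 15) = (3, 15)
  bit 1 = 1: acc = (3, 15) + (26, 24) = (27, 12)

3P = (27, 12)


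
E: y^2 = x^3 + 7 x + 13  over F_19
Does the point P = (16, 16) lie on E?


Check whether y^2 = x^3 + 7 x + 13 (mod 19) for (x, y) = (16, 16).
LHS: y^2 = 16^2 mod 19 = 9
RHS: x^3 + 7 x + 13 = 16^3 + 7*16 + 13 mod 19 = 3
LHS != RHS

No, not on the curve


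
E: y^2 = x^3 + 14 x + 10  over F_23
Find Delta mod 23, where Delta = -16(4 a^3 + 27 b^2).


4 a^3 + 27 b^2 = 4*14^3 + 27*10^2 = 10976 + 2700 = 13676
Delta = -16 * (13676) = -218816
Delta mod 23 = 6

Delta = 6 (mod 23)


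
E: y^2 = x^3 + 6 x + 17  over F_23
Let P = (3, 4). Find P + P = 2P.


Doubling: s = (3 x1^2 + a) / (2 y1)
s = (3*3^2 + 6) / (2*4) mod 23 = 7
x3 = s^2 - 2 x1 mod 23 = 7^2 - 2*3 = 20
y3 = s (x1 - x3) - y1 mod 23 = 7 * (3 - 20) - 4 = 15

2P = (20, 15)


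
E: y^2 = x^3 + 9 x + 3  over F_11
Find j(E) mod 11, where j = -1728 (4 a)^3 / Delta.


Delta = -16(4 a^3 + 27 b^2) mod 11 = 1
-1728 * (4 a)^3 = -1728 * (4*9)^3 mod 11 = 6
j = 6 * 1^(-1) mod 11 = 6

j = 6 (mod 11)


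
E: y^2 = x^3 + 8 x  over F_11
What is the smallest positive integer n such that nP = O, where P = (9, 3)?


Compute successive multiples of P until we hit O:
  1P = (9, 3)
  2P = (9, 8)
  3P = O

ord(P) = 3


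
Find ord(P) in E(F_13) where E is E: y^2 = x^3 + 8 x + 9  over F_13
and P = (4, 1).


Compute successive multiples of P until we hit O:
  1P = (4, 1)
  2P = (9, 2)
  3P = (12, 0)
  4P = (9, 11)
  5P = (4, 12)
  6P = O

ord(P) = 6


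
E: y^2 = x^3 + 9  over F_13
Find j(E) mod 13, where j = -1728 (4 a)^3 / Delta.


Delta = -16(4 a^3 + 27 b^2) mod 13 = 4
-1728 * (4 a)^3 = -1728 * (4*0)^3 mod 13 = 0
j = 0 * 4^(-1) mod 13 = 0

j = 0 (mod 13)


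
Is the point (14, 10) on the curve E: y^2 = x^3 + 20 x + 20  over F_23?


Check whether y^2 = x^3 + 20 x + 20 (mod 23) for (x, y) = (14, 10).
LHS: y^2 = 10^2 mod 23 = 8
RHS: x^3 + 20 x + 20 = 14^3 + 20*14 + 20 mod 23 = 8
LHS = RHS

Yes, on the curve


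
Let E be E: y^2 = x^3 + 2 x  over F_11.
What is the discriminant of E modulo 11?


4 a^3 + 27 b^2 = 4*2^3 + 27*0^2 = 32 + 0 = 32
Delta = -16 * (32) = -512
Delta mod 11 = 5

Delta = 5 (mod 11)


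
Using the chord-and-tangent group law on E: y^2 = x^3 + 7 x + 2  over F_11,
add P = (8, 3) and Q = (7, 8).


P != Q, so use the chord formula.
s = (y2 - y1) / (x2 - x1) = (5) / (10) mod 11 = 6
x3 = s^2 - x1 - x2 mod 11 = 6^2 - 8 - 7 = 10
y3 = s (x1 - x3) - y1 mod 11 = 6 * (8 - 10) - 3 = 7

P + Q = (10, 7)


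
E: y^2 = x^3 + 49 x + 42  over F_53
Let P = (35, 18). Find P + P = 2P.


Doubling: s = (3 x1^2 + a) / (2 y1)
s = (3*35^2 + 49) / (2*18) mod 53 = 21
x3 = s^2 - 2 x1 mod 53 = 21^2 - 2*35 = 0
y3 = s (x1 - x3) - y1 mod 53 = 21 * (35 - 0) - 18 = 28

2P = (0, 28)


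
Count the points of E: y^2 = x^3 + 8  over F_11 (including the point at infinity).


For each x in F_11, count y with y^2 = x^3 + 0 x + 8 mod 11:
  x = 1: RHS = 9, y in [3, 8]  -> 2 point(s)
  x = 2: RHS = 5, y in [4, 7]  -> 2 point(s)
  x = 5: RHS = 1, y in [1, 10]  -> 2 point(s)
  x = 6: RHS = 4, y in [2, 9]  -> 2 point(s)
  x = 8: RHS = 3, y in [5, 6]  -> 2 point(s)
  x = 9: RHS = 0, y in [0]  -> 1 point(s)
Affine points: 11. Add the point at infinity: total = 12.

#E(F_11) = 12


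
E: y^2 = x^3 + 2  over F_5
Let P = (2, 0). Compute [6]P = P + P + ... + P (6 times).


k = 6 = 110_2 (binary, LSB first: 011)
Double-and-add from P = (2, 0):
  bit 0 = 0: acc unchanged = O
  bit 1 = 1: acc = O + O = O
  bit 2 = 1: acc = O + O = O

6P = O


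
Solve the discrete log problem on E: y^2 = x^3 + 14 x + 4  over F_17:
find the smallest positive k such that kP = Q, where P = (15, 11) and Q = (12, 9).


Enumerate multiples of P until we hit Q = (12, 9):
  1P = (15, 11)
  2P = (12, 8)
  3P = (8, 13)
  4P = (9, 14)
  5P = (6, 10)
  6P = (0, 2)
  7P = (1, 11)
  8P = (1, 6)
  9P = (0, 15)
  10P = (6, 7)
  11P = (9, 3)
  12P = (8, 4)
  13P = (12, 9)
Match found at i = 13.

k = 13


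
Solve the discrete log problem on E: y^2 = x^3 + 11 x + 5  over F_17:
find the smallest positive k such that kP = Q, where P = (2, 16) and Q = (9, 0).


Enumerate multiples of P until we hit Q = (9, 0):
  1P = (2, 16)
  2P = (5, 10)
  3P = (14, 8)
  4P = (9, 0)
Match found at i = 4.

k = 4


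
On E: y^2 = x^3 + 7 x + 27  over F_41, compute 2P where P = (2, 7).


k = 2 = 10_2 (binary, LSB first: 01)
Double-and-add from P = (2, 7):
  bit 0 = 0: acc unchanged = O
  bit 1 = 1: acc = O + (6, 11) = (6, 11)

2P = (6, 11)


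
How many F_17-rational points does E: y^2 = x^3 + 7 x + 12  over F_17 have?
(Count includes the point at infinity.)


For each x in F_17, count y with y^2 = x^3 + 7 x + 12 mod 17:
  x = 2: RHS = 0, y in [0]  -> 1 point(s)
  x = 3: RHS = 9, y in [3, 14]  -> 2 point(s)
  x = 4: RHS = 2, y in [6, 11]  -> 2 point(s)
  x = 5: RHS = 2, y in [6, 11]  -> 2 point(s)
  x = 6: RHS = 15, y in [7, 10]  -> 2 point(s)
  x = 7: RHS = 13, y in [8, 9]  -> 2 point(s)
  x = 8: RHS = 2, y in [6, 11]  -> 2 point(s)
  x = 11: RHS = 9, y in [3, 14]  -> 2 point(s)
  x = 14: RHS = 15, y in [7, 10]  -> 2 point(s)
  x = 16: RHS = 4, y in [2, 15]  -> 2 point(s)
Affine points: 19. Add the point at infinity: total = 20.

#E(F_17) = 20


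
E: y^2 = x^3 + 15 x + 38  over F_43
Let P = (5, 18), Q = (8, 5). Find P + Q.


P != Q, so use the chord formula.
s = (y2 - y1) / (x2 - x1) = (30) / (3) mod 43 = 10
x3 = s^2 - x1 - x2 mod 43 = 10^2 - 5 - 8 = 1
y3 = s (x1 - x3) - y1 mod 43 = 10 * (5 - 1) - 18 = 22

P + Q = (1, 22)


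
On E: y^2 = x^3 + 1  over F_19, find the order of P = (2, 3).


Compute successive multiples of P until we hit O:
  1P = (2, 3)
  2P = (0, 1)
  3P = (18, 0)
  4P = (0, 18)
  5P = (2, 16)
  6P = O

ord(P) = 6


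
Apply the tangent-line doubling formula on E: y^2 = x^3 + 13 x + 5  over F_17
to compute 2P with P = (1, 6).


Doubling: s = (3 x1^2 + a) / (2 y1)
s = (3*1^2 + 13) / (2*6) mod 17 = 7
x3 = s^2 - 2 x1 mod 17 = 7^2 - 2*1 = 13
y3 = s (x1 - x3) - y1 mod 17 = 7 * (1 - 13) - 6 = 12

2P = (13, 12)


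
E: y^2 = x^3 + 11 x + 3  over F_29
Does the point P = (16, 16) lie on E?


Check whether y^2 = x^3 + 11 x + 3 (mod 29) for (x, y) = (16, 16).
LHS: y^2 = 16^2 mod 29 = 24
RHS: x^3 + 11 x + 3 = 16^3 + 11*16 + 3 mod 29 = 12
LHS != RHS

No, not on the curve


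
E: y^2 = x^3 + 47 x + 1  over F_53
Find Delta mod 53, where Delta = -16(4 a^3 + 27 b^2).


4 a^3 + 27 b^2 = 4*47^3 + 27*1^2 = 415292 + 27 = 415319
Delta = -16 * (415319) = -6645104
Delta mod 53 = 36

Delta = 36 (mod 53)


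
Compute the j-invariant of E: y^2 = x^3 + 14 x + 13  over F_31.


Delta = -16(4 a^3 + 27 b^2) mod 31 = 27
-1728 * (4 a)^3 = -1728 * (4*14)^3 mod 31 = 8
j = 8 * 27^(-1) mod 31 = 29

j = 29 (mod 31)


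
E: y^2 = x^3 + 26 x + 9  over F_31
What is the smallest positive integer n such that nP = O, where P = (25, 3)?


Compute successive multiples of P until we hit O:
  1P = (25, 3)
  2P = (1, 6)
  3P = (21, 12)
  4P = (23, 8)
  5P = (28, 20)
  6P = (17, 1)
  7P = (22, 21)
  8P = (20, 29)
  ... (continuing to 37P)
  37P = O

ord(P) = 37


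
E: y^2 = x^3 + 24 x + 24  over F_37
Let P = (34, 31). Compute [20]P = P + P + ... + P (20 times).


k = 20 = 10100_2 (binary, LSB first: 00101)
Double-and-add from P = (34, 31):
  bit 0 = 0: acc unchanged = O
  bit 1 = 0: acc unchanged = O
  bit 2 = 1: acc = O + (3, 30) = (3, 30)
  bit 3 = 0: acc unchanged = (3, 30)
  bit 4 = 1: acc = (3, 30) + (9, 28) = (21, 13)

20P = (21, 13)


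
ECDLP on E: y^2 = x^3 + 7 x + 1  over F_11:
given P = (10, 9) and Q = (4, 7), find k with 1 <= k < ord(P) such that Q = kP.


Enumerate multiples of P until we hit Q = (4, 7):
  1P = (10, 9)
  2P = (0, 10)
  3P = (2, 10)
  4P = (4, 4)
  5P = (9, 1)
  6P = (1, 8)
  7P = (3, 4)
  8P = (3, 7)
  9P = (1, 3)
  10P = (9, 10)
  11P = (4, 7)
Match found at i = 11.

k = 11


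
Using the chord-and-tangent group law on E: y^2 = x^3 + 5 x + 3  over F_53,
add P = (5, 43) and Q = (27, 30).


P != Q, so use the chord formula.
s = (y2 - y1) / (x2 - x1) = (40) / (22) mod 53 = 50
x3 = s^2 - x1 - x2 mod 53 = 50^2 - 5 - 27 = 30
y3 = s (x1 - x3) - y1 mod 53 = 50 * (5 - 30) - 43 = 32

P + Q = (30, 32)


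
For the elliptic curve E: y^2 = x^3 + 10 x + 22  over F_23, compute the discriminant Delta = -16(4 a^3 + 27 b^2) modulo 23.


4 a^3 + 27 b^2 = 4*10^3 + 27*22^2 = 4000 + 13068 = 17068
Delta = -16 * (17068) = -273088
Delta mod 23 = 14

Delta = 14 (mod 23)


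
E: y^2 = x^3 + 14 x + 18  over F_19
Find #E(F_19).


For each x in F_19, count y with y^2 = x^3 + 14 x + 18 mod 19:
  x = 2: RHS = 16, y in [4, 15]  -> 2 point(s)
  x = 3: RHS = 11, y in [7, 12]  -> 2 point(s)
  x = 4: RHS = 5, y in [9, 10]  -> 2 point(s)
  x = 5: RHS = 4, y in [2, 17]  -> 2 point(s)
  x = 16: RHS = 6, y in [5, 14]  -> 2 point(s)
  x = 17: RHS = 1, y in [1, 18]  -> 2 point(s)
Affine points: 12. Add the point at infinity: total = 13.

#E(F_19) = 13


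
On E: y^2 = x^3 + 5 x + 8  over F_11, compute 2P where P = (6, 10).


Doubling: s = (3 x1^2 + a) / (2 y1)
s = (3*6^2 + 5) / (2*10) mod 11 = 4
x3 = s^2 - 2 x1 mod 11 = 4^2 - 2*6 = 4
y3 = s (x1 - x3) - y1 mod 11 = 4 * (6 - 4) - 10 = 9

2P = (4, 9)


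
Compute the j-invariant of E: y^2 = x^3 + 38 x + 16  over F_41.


Delta = -16(4 a^3 + 27 b^2) mod 41 = 32
-1728 * (4 a)^3 = -1728 * (4*38)^3 mod 41 = 36
j = 36 * 32^(-1) mod 41 = 37

j = 37 (mod 41)


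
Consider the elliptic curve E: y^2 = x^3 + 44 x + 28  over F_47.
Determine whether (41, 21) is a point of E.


Check whether y^2 = x^3 + 44 x + 28 (mod 47) for (x, y) = (41, 21).
LHS: y^2 = 21^2 mod 47 = 18
RHS: x^3 + 44 x + 28 = 41^3 + 44*41 + 28 mod 47 = 18
LHS = RHS

Yes, on the curve


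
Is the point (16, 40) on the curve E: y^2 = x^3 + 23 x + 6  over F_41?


Check whether y^2 = x^3 + 23 x + 6 (mod 41) for (x, y) = (16, 40).
LHS: y^2 = 40^2 mod 41 = 1
RHS: x^3 + 23 x + 6 = 16^3 + 23*16 + 6 mod 41 = 1
LHS = RHS

Yes, on the curve


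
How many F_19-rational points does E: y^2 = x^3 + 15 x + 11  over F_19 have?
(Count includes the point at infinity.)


For each x in F_19, count y with y^2 = x^3 + 15 x + 11 mod 19:
  x = 0: RHS = 11, y in [7, 12]  -> 2 point(s)
  x = 2: RHS = 11, y in [7, 12]  -> 2 point(s)
  x = 3: RHS = 7, y in [8, 11]  -> 2 point(s)
  x = 8: RHS = 16, y in [4, 15]  -> 2 point(s)
  x = 9: RHS = 1, y in [1, 18]  -> 2 point(s)
  x = 11: RHS = 6, y in [5, 14]  -> 2 point(s)
  x = 12: RHS = 0, y in [0]  -> 1 point(s)
  x = 13: RHS = 9, y in [3, 16]  -> 2 point(s)
  x = 14: RHS = 1, y in [1, 18]  -> 2 point(s)
  x = 15: RHS = 1, y in [1, 18]  -> 2 point(s)
  x = 17: RHS = 11, y in [7, 12]  -> 2 point(s)
Affine points: 21. Add the point at infinity: total = 22.

#E(F_19) = 22


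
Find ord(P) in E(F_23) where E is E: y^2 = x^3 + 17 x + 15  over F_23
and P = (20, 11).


Compute successive multiples of P until we hit O:
  1P = (20, 11)
  2P = (10, 9)
  3P = (5, 15)
  4P = (4, 20)
  5P = (3, 1)
  6P = (13, 8)
  7P = (16, 17)
  8P = (18, 9)
  ... (continuing to 18P)
  18P = O

ord(P) = 18


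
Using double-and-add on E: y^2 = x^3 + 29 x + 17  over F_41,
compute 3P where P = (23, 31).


k = 3 = 11_2 (binary, LSB first: 11)
Double-and-add from P = (23, 31):
  bit 0 = 1: acc = O + (23, 31) = (23, 31)
  bit 1 = 1: acc = (23, 31) + (3, 34) = (10, 6)

3P = (10, 6)


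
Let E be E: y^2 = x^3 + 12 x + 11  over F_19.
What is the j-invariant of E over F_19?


Delta = -16(4 a^3 + 27 b^2) mod 19 = 4
-1728 * (4 a)^3 = -1728 * (4*12)^3 mod 19 = 12
j = 12 * 4^(-1) mod 19 = 3

j = 3 (mod 19)


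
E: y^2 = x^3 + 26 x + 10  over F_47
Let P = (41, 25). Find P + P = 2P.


Doubling: s = (3 x1^2 + a) / (2 y1)
s = (3*41^2 + 26) / (2*25) mod 47 = 29
x3 = s^2 - 2 x1 mod 47 = 29^2 - 2*41 = 7
y3 = s (x1 - x3) - y1 mod 47 = 29 * (41 - 7) - 25 = 21

2P = (7, 21)


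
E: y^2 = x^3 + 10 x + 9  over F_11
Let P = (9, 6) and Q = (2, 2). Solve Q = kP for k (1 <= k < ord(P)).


Enumerate multiples of P until we hit Q = (2, 2):
  1P = (9, 6)
  2P = (4, 5)
  3P = (2, 2)
Match found at i = 3.

k = 3


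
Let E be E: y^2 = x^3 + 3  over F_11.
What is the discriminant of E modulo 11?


4 a^3 + 27 b^2 = 4*0^3 + 27*3^2 = 0 + 243 = 243
Delta = -16 * (243) = -3888
Delta mod 11 = 6

Delta = 6 (mod 11)


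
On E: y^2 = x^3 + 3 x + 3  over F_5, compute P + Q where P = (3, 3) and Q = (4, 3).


P != Q, so use the chord formula.
s = (y2 - y1) / (x2 - x1) = (0) / (1) mod 5 = 0
x3 = s^2 - x1 - x2 mod 5 = 0^2 - 3 - 4 = 3
y3 = s (x1 - x3) - y1 mod 5 = 0 * (3 - 3) - 3 = 2

P + Q = (3, 2)


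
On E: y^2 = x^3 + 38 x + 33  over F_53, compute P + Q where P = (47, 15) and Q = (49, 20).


P != Q, so use the chord formula.
s = (y2 - y1) / (x2 - x1) = (5) / (2) mod 53 = 29
x3 = s^2 - x1 - x2 mod 53 = 29^2 - 47 - 49 = 3
y3 = s (x1 - x3) - y1 mod 53 = 29 * (47 - 3) - 15 = 42

P + Q = (3, 42)


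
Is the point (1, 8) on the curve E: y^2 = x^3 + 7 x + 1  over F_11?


Check whether y^2 = x^3 + 7 x + 1 (mod 11) for (x, y) = (1, 8).
LHS: y^2 = 8^2 mod 11 = 9
RHS: x^3 + 7 x + 1 = 1^3 + 7*1 + 1 mod 11 = 9
LHS = RHS

Yes, on the curve


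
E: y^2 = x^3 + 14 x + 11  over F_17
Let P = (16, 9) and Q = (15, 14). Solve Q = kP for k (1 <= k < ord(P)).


Enumerate multiples of P until we hit Q = (15, 14):
  1P = (16, 9)
  2P = (2, 8)
  3P = (1, 3)
  4P = (9, 4)
  5P = (5, 11)
  6P = (15, 14)
Match found at i = 6.

k = 6


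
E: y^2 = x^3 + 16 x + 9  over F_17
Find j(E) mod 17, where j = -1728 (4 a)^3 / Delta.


Delta = -16(4 a^3 + 27 b^2) mod 17 = 7
-1728 * (4 a)^3 = -1728 * (4*16)^3 mod 17 = 7
j = 7 * 7^(-1) mod 17 = 1

j = 1 (mod 17)


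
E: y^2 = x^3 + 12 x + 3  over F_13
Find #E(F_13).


For each x in F_13, count y with y^2 = x^3 + 12 x + 3 mod 13:
  x = 0: RHS = 3, y in [4, 9]  -> 2 point(s)
  x = 1: RHS = 3, y in [4, 9]  -> 2 point(s)
  x = 2: RHS = 9, y in [3, 10]  -> 2 point(s)
  x = 3: RHS = 1, y in [1, 12]  -> 2 point(s)
  x = 7: RHS = 1, y in [1, 12]  -> 2 point(s)
  x = 8: RHS = 0, y in [0]  -> 1 point(s)
  x = 11: RHS = 10, y in [6, 7]  -> 2 point(s)
  x = 12: RHS = 3, y in [4, 9]  -> 2 point(s)
Affine points: 15. Add the point at infinity: total = 16.

#E(F_13) = 16


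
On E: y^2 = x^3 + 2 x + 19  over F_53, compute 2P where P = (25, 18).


Doubling: s = (3 x1^2 + a) / (2 y1)
s = (3*25^2 + 2) / (2*18) mod 53 = 33
x3 = s^2 - 2 x1 mod 53 = 33^2 - 2*25 = 32
y3 = s (x1 - x3) - y1 mod 53 = 33 * (25 - 32) - 18 = 16

2P = (32, 16)


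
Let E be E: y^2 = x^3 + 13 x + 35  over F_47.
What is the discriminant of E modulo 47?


4 a^3 + 27 b^2 = 4*13^3 + 27*35^2 = 8788 + 33075 = 41863
Delta = -16 * (41863) = -669808
Delta mod 47 = 36

Delta = 36 (mod 47)


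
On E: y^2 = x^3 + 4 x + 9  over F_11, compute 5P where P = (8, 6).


k = 5 = 101_2 (binary, LSB first: 101)
Double-and-add from P = (8, 6):
  bit 0 = 1: acc = O + (8, 6) = (8, 6)
  bit 1 = 0: acc unchanged = (8, 6)
  bit 2 = 1: acc = (8, 6) + (3, 9) = (3, 2)

5P = (3, 2)


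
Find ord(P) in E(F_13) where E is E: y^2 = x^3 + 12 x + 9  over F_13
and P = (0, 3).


Compute successive multiples of P until we hit O:
  1P = (0, 3)
  2P = (4, 2)
  3P = (5, 8)
  4P = (9, 1)
  5P = (1, 3)
  6P = (12, 10)
  7P = (11, 9)
  8P = (11, 4)
  ... (continuing to 15P)
  15P = O

ord(P) = 15


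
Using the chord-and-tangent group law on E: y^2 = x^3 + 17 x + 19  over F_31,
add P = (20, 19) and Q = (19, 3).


P != Q, so use the chord formula.
s = (y2 - y1) / (x2 - x1) = (15) / (30) mod 31 = 16
x3 = s^2 - x1 - x2 mod 31 = 16^2 - 20 - 19 = 0
y3 = s (x1 - x3) - y1 mod 31 = 16 * (20 - 0) - 19 = 22

P + Q = (0, 22)


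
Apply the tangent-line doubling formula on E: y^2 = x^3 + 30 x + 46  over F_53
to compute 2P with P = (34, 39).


Doubling: s = (3 x1^2 + a) / (2 y1)
s = (3*34^2 + 30) / (2*39) mod 53 = 0
x3 = s^2 - 2 x1 mod 53 = 0^2 - 2*34 = 38
y3 = s (x1 - x3) - y1 mod 53 = 0 * (34 - 38) - 39 = 14

2P = (38, 14)


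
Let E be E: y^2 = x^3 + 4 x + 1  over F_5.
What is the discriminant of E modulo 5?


4 a^3 + 27 b^2 = 4*4^3 + 27*1^2 = 256 + 27 = 283
Delta = -16 * (283) = -4528
Delta mod 5 = 2

Delta = 2 (mod 5)


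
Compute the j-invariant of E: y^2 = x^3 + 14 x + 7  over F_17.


Delta = -16(4 a^3 + 27 b^2) mod 17 = 8
-1728 * (4 a)^3 = -1728 * (4*14)^3 mod 17 = 2
j = 2 * 8^(-1) mod 17 = 13

j = 13 (mod 17)


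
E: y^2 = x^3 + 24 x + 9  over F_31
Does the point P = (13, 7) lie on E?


Check whether y^2 = x^3 + 24 x + 9 (mod 31) for (x, y) = (13, 7).
LHS: y^2 = 7^2 mod 31 = 18
RHS: x^3 + 24 x + 9 = 13^3 + 24*13 + 9 mod 31 = 7
LHS != RHS

No, not on the curve


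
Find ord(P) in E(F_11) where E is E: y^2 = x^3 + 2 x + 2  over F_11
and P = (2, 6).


Compute successive multiples of P until we hit O:
  1P = (2, 6)
  2P = (5, 7)
  3P = (9, 10)
  4P = (1, 4)
  5P = (1, 7)
  6P = (9, 1)
  7P = (5, 4)
  8P = (2, 5)
  ... (continuing to 9P)
  9P = O

ord(P) = 9


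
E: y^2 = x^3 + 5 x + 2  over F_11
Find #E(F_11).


For each x in F_11, count y with y^2 = x^3 + 5 x + 2 mod 11:
  x = 2: RHS = 9, y in [3, 8]  -> 2 point(s)
  x = 3: RHS = 0, y in [0]  -> 1 point(s)
  x = 4: RHS = 9, y in [3, 8]  -> 2 point(s)
  x = 5: RHS = 9, y in [3, 8]  -> 2 point(s)
  x = 8: RHS = 4, y in [2, 9]  -> 2 point(s)
Affine points: 9. Add the point at infinity: total = 10.

#E(F_11) = 10


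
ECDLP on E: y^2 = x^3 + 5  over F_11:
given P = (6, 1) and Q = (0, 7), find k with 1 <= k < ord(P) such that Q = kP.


Enumerate multiples of P until we hit Q = (0, 7):
  1P = (6, 1)
  2P = (0, 4)
  3P = (8, 0)
  4P = (0, 7)
Match found at i = 4.

k = 4


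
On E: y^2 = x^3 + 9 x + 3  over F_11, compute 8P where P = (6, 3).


k = 8 = 1000_2 (binary, LSB first: 0001)
Double-and-add from P = (6, 3):
  bit 0 = 0: acc unchanged = O
  bit 1 = 0: acc unchanged = O
  bit 2 = 0: acc unchanged = O
  bit 3 = 1: acc = O + (0, 6) = (0, 6)

8P = (0, 6)
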